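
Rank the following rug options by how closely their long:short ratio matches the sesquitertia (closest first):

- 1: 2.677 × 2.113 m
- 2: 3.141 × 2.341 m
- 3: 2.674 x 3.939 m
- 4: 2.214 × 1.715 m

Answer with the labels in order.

2, 4, 1, 3

1: 2.677/2.113 ≈ 1.267 → |1.267 − 1.333| = 0.066
2: 3.141/2.341 ≈ 1.342 → |1.342 − 1.333| = 0.009
3: 3.939/2.674 ≈ 1.473 → |1.473 − 1.333| = 0.140
4: 2.214/1.715 ≈ 1.291 → |1.291 − 1.333| = 0.042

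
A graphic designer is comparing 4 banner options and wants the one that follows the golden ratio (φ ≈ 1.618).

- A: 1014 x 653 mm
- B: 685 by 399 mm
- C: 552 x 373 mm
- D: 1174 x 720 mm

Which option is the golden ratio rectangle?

Ratios (long/short): A ≈ 1.553; B ≈ 1.717; C ≈ 1.480; D ≈ 1.631.
golden ratio ≈ 1.618; option D is nearest (Δ 0.013).

D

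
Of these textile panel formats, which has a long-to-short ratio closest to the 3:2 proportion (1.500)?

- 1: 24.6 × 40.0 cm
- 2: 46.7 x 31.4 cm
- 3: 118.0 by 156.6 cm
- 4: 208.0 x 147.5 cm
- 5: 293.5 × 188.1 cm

2

Ratios (long/short): 1 ≈ 1.626; 2 ≈ 1.487; 3 ≈ 1.327; 4 ≈ 1.410; 5 ≈ 1.560.
3:2 ≈ 1.500; option 2 is nearest (Δ 0.013).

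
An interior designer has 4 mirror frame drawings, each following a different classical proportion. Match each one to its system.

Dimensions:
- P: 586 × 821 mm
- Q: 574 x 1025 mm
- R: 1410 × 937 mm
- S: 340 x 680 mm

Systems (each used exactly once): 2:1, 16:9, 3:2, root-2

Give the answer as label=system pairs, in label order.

P=root-2, Q=16:9, R=3:2, S=2:1

Ratios: P ≈ 1.401; Q ≈ 1.786; R ≈ 1.505; S ≈ 2.000.
Targets: 2:1 ≈ 2.000; 16:9 ≈ 1.778; 3:2 ≈ 1.500; root-2 ≈ 1.414.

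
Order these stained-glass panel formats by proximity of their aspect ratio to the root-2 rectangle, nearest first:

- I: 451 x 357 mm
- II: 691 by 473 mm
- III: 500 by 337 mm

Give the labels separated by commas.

II, III, I

I: 451/357 ≈ 1.263 → |1.263 − 1.414| = 0.151
II: 691/473 ≈ 1.461 → |1.461 − 1.414| = 0.047
III: 500/337 ≈ 1.484 → |1.484 − 1.414| = 0.070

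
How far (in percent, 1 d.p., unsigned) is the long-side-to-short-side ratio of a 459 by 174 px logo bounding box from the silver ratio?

9.3%

Ratio = 459 / 174 ≈ 2.6379.
Ideal silver ratio ≈ 2.4142. |2.6379 − 2.4142| / 2.4142 ≈ 9.27% → 9.3%.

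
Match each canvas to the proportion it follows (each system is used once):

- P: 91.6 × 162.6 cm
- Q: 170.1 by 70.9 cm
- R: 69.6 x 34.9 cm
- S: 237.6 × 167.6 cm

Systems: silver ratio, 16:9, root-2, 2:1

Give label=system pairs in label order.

P=16:9, Q=silver ratio, R=2:1, S=root-2

Ratios: P ≈ 1.775; Q ≈ 2.399; R ≈ 1.994; S ≈ 1.418.
Targets: silver ratio ≈ 2.414; 16:9 ≈ 1.778; root-2 ≈ 1.414; 2:1 ≈ 2.000.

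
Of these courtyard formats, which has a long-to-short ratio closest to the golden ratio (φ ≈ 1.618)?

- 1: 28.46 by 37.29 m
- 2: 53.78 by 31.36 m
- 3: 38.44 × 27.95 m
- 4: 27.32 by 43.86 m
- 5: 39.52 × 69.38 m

4

Ratios (long/short): 1 ≈ 1.310; 2 ≈ 1.715; 3 ≈ 1.375; 4 ≈ 1.605; 5 ≈ 1.756.
golden ratio ≈ 1.618; option 4 is nearest (Δ 0.013).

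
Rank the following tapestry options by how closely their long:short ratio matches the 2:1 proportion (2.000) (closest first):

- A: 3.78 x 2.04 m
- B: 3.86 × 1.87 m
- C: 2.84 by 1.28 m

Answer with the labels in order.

A: 3.78/2.04 ≈ 1.853 → |1.853 − 2.000| = 0.147
B: 3.86/1.87 ≈ 2.064 → |2.064 − 2.000| = 0.064
C: 2.84/1.28 ≈ 2.219 → |2.219 − 2.000| = 0.219

B, A, C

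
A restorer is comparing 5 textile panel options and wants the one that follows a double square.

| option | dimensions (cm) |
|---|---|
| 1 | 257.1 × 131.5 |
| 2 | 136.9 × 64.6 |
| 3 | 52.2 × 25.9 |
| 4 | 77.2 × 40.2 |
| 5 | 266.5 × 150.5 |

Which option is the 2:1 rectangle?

Ratios (long/short): 1 ≈ 1.955; 2 ≈ 2.119; 3 ≈ 2.015; 4 ≈ 1.920; 5 ≈ 1.771.
2:1 ≈ 2.000; option 3 is nearest (Δ 0.015).

3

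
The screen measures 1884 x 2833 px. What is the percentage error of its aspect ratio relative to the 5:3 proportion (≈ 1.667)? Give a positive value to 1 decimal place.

9.8%

Ratio = 2833 / 1884 ≈ 1.5037.
Ideal 5:3 ≈ 1.6667. |1.5037 − 1.6667| / 1.6667 ≈ 9.78% → 9.8%.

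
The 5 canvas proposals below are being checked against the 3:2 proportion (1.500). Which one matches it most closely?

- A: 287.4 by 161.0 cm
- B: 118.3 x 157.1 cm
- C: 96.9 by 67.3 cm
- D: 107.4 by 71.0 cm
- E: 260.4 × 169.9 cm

D

Target 3:2 ≈ 1.500.
A: 1.785 (Δ0.285)  B: 1.328 (Δ0.172)  C: 1.440 (Δ0.060)  D: 1.513 (Δ0.013)  E: 1.533 (Δ0.033)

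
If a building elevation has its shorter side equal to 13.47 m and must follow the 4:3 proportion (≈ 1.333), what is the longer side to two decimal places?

4:3 ≈ 1.33333.
Longer side = 13.47 × 1.33333 ≈ 17.9600 → 17.96 m.

17.96 m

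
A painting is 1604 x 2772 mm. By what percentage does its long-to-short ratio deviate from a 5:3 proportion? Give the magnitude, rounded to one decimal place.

Ratio = 2772 / 1604 ≈ 1.7282.
Ideal 5:3 ≈ 1.6667. |1.7282 − 1.6667| / 1.6667 ≈ 3.69% → 3.7%.

3.7%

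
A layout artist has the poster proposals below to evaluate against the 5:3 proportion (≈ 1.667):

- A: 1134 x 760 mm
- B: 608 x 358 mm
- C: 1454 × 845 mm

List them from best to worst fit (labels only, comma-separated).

B, C, A

A: 1134/760 ≈ 1.492 → |1.492 − 1.667| = 0.175
B: 608/358 ≈ 1.698 → |1.698 − 1.667| = 0.031
C: 1454/845 ≈ 1.721 → |1.721 − 1.667| = 0.054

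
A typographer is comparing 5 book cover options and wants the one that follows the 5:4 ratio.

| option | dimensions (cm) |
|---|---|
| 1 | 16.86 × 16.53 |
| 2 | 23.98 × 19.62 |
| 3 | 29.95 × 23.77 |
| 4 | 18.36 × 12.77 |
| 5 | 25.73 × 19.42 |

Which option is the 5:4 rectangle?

Ratios (long/short): 1 ≈ 1.020; 2 ≈ 1.222; 3 ≈ 1.260; 4 ≈ 1.438; 5 ≈ 1.325.
5:4 ≈ 1.250; option 3 is nearest (Δ 0.010).

3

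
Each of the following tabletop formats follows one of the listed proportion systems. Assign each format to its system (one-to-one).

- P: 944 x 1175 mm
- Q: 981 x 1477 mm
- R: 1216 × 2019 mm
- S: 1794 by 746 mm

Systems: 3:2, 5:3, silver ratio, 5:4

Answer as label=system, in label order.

P=5:4, Q=3:2, R=5:3, S=silver ratio

Ratios: P ≈ 1.245; Q ≈ 1.506; R ≈ 1.660; S ≈ 2.405.
Targets: 3:2 ≈ 1.500; 5:3 ≈ 1.667; silver ratio ≈ 2.414; 5:4 ≈ 1.250.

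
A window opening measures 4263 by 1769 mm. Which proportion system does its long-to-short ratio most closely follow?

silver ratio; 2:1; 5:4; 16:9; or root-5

silver ratio

4263/1769 ≈ 2.410. Nearest candidates are silver ratio (2.414, off by 0.004) and root-5 (2.236, off by 0.174).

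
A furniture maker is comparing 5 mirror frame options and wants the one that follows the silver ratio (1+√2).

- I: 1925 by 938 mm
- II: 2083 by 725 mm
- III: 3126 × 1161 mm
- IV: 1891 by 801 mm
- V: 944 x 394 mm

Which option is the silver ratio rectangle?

V

Ratios (long/short): I ≈ 2.052; II ≈ 2.873; III ≈ 2.693; IV ≈ 2.361; V ≈ 2.396.
silver ratio ≈ 2.414; option V is nearest (Δ 0.018).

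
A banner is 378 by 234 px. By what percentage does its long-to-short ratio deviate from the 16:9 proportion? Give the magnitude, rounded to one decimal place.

Ratio = 378 / 234 ≈ 1.6154.
Ideal 16:9 ≈ 1.7778. |1.6154 − 1.7778| / 1.7778 ≈ 9.13% → 9.1%.

9.1%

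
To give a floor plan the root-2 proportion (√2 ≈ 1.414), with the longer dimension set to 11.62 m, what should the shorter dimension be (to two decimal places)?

root-2 ≈ 1.41421.
Shorter side = 11.62 ÷ 1.41421 ≈ 8.2166 → 8.22 m.

8.22 m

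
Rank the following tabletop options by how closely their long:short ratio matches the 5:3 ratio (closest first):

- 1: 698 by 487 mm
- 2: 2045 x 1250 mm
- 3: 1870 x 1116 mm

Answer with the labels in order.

3, 2, 1

Ratios: 1 = 698 / 487 ≈ 1.433; 2 = 2045 / 1250 ≈ 1.636; 3 = 1870 / 1116 ≈ 1.676.
|Δ from 1.667|: 1 0.234; 2 0.031; 3 0.009.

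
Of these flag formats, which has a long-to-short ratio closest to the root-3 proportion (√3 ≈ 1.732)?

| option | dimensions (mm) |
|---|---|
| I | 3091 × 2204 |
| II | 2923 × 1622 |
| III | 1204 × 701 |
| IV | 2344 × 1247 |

Ratios (long/short): I ≈ 1.402; II ≈ 1.802; III ≈ 1.718; IV ≈ 1.880.
root-3 ≈ 1.732; option III is nearest (Δ 0.014).

III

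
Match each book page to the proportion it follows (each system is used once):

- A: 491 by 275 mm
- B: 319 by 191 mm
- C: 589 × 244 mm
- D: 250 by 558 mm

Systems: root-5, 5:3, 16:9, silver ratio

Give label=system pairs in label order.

Ratios: A ≈ 1.785; B ≈ 1.670; C ≈ 2.414; D ≈ 2.232.
Targets: root-5 ≈ 2.236; 5:3 ≈ 1.667; 16:9 ≈ 1.778; silver ratio ≈ 2.414.

A=16:9, B=5:3, C=silver ratio, D=root-5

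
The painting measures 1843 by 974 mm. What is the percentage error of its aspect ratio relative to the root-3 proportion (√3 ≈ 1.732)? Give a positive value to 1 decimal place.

Ratio = 1843 / 974 ≈ 1.8922.
Ideal root-3 ≈ 1.7321. |1.8922 − 1.7321| / 1.7321 ≈ 9.24% → 9.2%.

9.2%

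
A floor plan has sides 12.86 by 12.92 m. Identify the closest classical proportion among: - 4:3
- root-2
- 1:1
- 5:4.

12.92/12.86 ≈ 1.005. Nearest candidates are 1:1 (1.000, off by 0.005) and 5:4 (1.250, off by 0.245).

1:1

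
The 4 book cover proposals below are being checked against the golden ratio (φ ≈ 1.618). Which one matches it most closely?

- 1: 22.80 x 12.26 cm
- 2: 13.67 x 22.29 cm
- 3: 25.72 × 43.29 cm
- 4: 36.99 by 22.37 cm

Target golden ratio ≈ 1.618.
1: 1.860 (Δ0.242)  2: 1.631 (Δ0.013)  3: 1.683 (Δ0.065)  4: 1.654 (Δ0.036)

2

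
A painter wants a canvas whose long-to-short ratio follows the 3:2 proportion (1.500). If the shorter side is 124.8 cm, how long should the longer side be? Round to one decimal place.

187.2 cm

3:2 = 1.50000.
Longer side = 124.8 × 1.50000 ≈ 187.200 → 187.2 cm.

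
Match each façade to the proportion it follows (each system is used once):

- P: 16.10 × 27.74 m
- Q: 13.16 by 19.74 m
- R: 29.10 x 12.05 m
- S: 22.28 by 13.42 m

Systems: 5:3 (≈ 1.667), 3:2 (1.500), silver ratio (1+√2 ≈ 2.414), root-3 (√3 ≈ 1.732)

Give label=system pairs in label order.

P=root-3, Q=3:2, R=silver ratio, S=5:3

P = 27.74/16.10 ≈ 1.723 → root-3 (1.732)
Q = 19.74/13.16 ≈ 1.500 → 3:2 (1.500)
R = 29.10/12.05 ≈ 2.415 → silver ratio (2.414)
S = 22.28/13.42 ≈ 1.660 → 5:3 (1.667)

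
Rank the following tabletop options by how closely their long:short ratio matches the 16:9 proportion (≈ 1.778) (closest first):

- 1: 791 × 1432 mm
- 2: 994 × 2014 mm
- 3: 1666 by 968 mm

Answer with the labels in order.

Ratios: 1 = 1432 / 791 ≈ 1.810; 2 = 2014 / 994 ≈ 2.026; 3 = 1666 / 968 ≈ 1.721.
|Δ from 1.778|: 1 0.032; 2 0.248; 3 0.057.

1, 3, 2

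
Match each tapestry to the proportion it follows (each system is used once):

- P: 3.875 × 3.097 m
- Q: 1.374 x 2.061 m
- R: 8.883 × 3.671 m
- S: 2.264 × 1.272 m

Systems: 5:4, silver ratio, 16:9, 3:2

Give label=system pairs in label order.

Ratios: P ≈ 1.251; Q ≈ 1.500; R ≈ 2.420; S ≈ 1.780.
Targets: 5:4 ≈ 1.250; silver ratio ≈ 2.414; 16:9 ≈ 1.778; 3:2 ≈ 1.500.

P=5:4, Q=3:2, R=silver ratio, S=16:9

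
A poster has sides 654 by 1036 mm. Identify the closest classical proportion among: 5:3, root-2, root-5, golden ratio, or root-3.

1036/654 ≈ 1.584. Nearest candidates are golden ratio (1.618, off by 0.034) and 5:3 (1.667, off by 0.083).

golden ratio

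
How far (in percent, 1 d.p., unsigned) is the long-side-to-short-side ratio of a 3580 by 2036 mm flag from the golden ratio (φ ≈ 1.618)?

Ratio = 3580 / 2036 ≈ 1.7583.
Ideal golden ratio ≈ 1.6180. |1.7583 − 1.6180| / 1.6180 ≈ 8.67% → 8.7%.

8.7%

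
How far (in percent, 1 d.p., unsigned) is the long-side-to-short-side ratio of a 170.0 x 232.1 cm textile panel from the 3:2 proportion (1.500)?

Ratio = 232.1 / 170.0 ≈ 1.3653.
Ideal 3:2 = 1.5000. |1.3653 − 1.5000| / 1.5000 ≈ 8.98% → 9.0%.

9.0%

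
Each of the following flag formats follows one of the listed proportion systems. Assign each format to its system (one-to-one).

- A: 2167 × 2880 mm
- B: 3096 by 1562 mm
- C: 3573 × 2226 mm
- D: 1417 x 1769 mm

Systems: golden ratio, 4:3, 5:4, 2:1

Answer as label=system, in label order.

A=4:3, B=2:1, C=golden ratio, D=5:4

Ratios: A ≈ 1.329; B ≈ 1.982; C ≈ 1.605; D ≈ 1.248.
Targets: golden ratio ≈ 1.618; 4:3 ≈ 1.333; 5:4 ≈ 1.250; 2:1 ≈ 2.000.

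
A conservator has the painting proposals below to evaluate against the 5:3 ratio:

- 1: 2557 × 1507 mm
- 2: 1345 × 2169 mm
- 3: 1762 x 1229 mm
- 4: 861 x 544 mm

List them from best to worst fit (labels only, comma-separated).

1: 2557/1507 ≈ 1.697 → |1.697 − 1.667| = 0.030
2: 2169/1345 ≈ 1.613 → |1.613 − 1.667| = 0.054
3: 1762/1229 ≈ 1.434 → |1.434 − 1.667| = 0.233
4: 861/544 ≈ 1.583 → |1.583 − 1.667| = 0.084

1, 2, 4, 3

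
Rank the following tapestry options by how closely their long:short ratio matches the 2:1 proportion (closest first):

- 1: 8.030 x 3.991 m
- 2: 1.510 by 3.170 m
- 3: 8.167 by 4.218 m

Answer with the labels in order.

Ratios: 1 = 8.030 / 3.991 ≈ 2.012; 2 = 3.170 / 1.510 ≈ 2.099; 3 = 8.167 / 4.218 ≈ 1.936.
|Δ from 2.000|: 1 0.012; 2 0.099; 3 0.064.

1, 3, 2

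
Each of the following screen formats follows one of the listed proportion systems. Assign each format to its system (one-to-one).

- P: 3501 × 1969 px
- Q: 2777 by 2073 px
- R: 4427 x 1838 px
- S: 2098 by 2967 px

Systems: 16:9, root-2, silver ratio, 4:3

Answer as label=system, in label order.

Ratios: P ≈ 1.778; Q ≈ 1.340; R ≈ 2.409; S ≈ 1.414.
Targets: 16:9 ≈ 1.778; root-2 ≈ 1.414; silver ratio ≈ 2.414; 4:3 ≈ 1.333.

P=16:9, Q=4:3, R=silver ratio, S=root-2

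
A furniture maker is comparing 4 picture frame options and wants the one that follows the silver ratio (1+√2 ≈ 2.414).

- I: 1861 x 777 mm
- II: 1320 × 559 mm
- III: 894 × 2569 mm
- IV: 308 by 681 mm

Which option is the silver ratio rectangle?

I

Target silver ratio ≈ 2.414.
I: 2.395 (Δ0.019)  II: 2.361 (Δ0.053)  III: 2.874 (Δ0.460)  IV: 2.211 (Δ0.203)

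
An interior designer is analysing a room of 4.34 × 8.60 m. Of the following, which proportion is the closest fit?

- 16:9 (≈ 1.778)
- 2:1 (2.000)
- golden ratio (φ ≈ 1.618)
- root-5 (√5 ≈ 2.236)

2:1

Ratio = 8.60 / 4.34 ≈ 1.982.
Distances: 16:9 1.778 (Δ 0.204); 2:1 2.000 (Δ 0.018); golden ratio 1.618 (Δ 0.364); root-5 2.236 (Δ 0.254).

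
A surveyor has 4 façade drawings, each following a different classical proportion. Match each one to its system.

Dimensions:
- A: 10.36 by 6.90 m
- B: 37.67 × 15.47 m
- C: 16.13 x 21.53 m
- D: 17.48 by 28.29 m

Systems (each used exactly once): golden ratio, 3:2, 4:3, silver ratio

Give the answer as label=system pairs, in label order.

Ratios: A ≈ 1.501; B ≈ 2.435; C ≈ 1.335; D ≈ 1.618.
Targets: golden ratio ≈ 1.618; 3:2 ≈ 1.500; 4:3 ≈ 1.333; silver ratio ≈ 2.414.

A=3:2, B=silver ratio, C=4:3, D=golden ratio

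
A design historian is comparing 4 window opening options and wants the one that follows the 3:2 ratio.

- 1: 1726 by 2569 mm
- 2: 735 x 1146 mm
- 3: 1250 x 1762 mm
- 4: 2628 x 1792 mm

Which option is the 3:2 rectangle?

Target 3:2 ≈ 1.500.
1: 1.488 (Δ0.012)  2: 1.559 (Δ0.059)  3: 1.410 (Δ0.090)  4: 1.467 (Δ0.033)

1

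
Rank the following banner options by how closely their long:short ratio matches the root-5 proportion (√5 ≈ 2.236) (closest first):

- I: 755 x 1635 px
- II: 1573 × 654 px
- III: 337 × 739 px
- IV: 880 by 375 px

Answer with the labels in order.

Ratios: I = 1635 / 755 ≈ 2.166; II = 1573 / 654 ≈ 2.405; III = 739 / 337 ≈ 2.193; IV = 880 / 375 ≈ 2.347.
|Δ from 2.236|: I 0.070; II 0.169; III 0.043; IV 0.111.

III, I, IV, II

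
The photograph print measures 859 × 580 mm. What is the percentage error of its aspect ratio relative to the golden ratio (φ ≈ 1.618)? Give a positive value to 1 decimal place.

Ratio = 859 / 580 ≈ 1.4810.
Ideal golden ratio ≈ 1.6180. |1.4810 − 1.6180| / 1.6180 ≈ 8.47% → 8.5%.

8.5%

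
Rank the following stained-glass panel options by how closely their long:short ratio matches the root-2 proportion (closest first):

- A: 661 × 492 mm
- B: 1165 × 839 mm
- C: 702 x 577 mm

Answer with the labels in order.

Ratios: A = 661 / 492 ≈ 1.343; B = 1165 / 839 ≈ 1.389; C = 702 / 577 ≈ 1.217.
|Δ from 1.414|: A 0.071; B 0.025; C 0.197.

B, A, C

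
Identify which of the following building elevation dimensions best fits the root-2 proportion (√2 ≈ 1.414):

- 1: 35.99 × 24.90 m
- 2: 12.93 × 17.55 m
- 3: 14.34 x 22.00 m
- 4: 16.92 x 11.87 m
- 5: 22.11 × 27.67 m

4

Ratios (long/short): 1 ≈ 1.445; 2 ≈ 1.357; 3 ≈ 1.534; 4 ≈ 1.425; 5 ≈ 1.251.
root-2 ≈ 1.414; option 4 is nearest (Δ 0.011).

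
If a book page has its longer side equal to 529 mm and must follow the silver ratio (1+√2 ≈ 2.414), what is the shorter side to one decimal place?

219.1 mm

silver ratio ≈ 2.41421.
Shorter side = 529 ÷ 2.41421 ≈ 219.119 → 219.1 mm.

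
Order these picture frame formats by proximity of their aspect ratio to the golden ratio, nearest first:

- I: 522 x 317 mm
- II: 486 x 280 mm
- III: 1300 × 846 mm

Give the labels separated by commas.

I: 522/317 ≈ 1.647 → |1.647 − 1.618| = 0.029
II: 486/280 ≈ 1.736 → |1.736 − 1.618| = 0.118
III: 1300/846 ≈ 1.537 → |1.537 − 1.618| = 0.081

I, III, II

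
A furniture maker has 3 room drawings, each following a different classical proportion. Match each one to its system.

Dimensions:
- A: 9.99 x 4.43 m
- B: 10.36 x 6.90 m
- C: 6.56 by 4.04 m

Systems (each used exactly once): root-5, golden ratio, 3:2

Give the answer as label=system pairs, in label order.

A=root-5, B=3:2, C=golden ratio

Ratios: A ≈ 2.255; B ≈ 1.501; C ≈ 1.624.
Targets: root-5 ≈ 2.236; golden ratio ≈ 1.618; 3:2 ≈ 1.500.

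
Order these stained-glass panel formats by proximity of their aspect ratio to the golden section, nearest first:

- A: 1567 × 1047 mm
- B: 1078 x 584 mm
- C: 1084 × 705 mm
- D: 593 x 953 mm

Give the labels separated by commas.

D, C, A, B

Ratios: A = 1567 / 1047 ≈ 1.497; B = 1078 / 584 ≈ 1.846; C = 1084 / 705 ≈ 1.538; D = 953 / 593 ≈ 1.607.
|Δ from 1.618|: A 0.121; B 0.228; C 0.080; D 0.011.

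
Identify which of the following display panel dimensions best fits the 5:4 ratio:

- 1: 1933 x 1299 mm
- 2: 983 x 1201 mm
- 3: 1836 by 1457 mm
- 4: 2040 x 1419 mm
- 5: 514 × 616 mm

Target 5:4 ≈ 1.250.
1: 1.488 (Δ0.238)  2: 1.222 (Δ0.028)  3: 1.260 (Δ0.010)  4: 1.438 (Δ0.188)  5: 1.198 (Δ0.052)

3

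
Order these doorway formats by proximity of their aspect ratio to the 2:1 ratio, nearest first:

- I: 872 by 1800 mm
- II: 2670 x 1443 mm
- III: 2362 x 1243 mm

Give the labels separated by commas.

I: 1800/872 ≈ 2.064 → |2.064 − 2.000| = 0.064
II: 2670/1443 ≈ 1.850 → |1.850 − 2.000| = 0.150
III: 2362/1243 ≈ 1.900 → |1.900 − 2.000| = 0.100

I, III, II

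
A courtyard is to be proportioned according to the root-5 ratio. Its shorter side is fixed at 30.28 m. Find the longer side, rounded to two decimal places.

root-5 ≈ 2.23607.
Longer side = 30.28 × 2.23607 ≈ 67.7082 → 67.71 m.

67.71 m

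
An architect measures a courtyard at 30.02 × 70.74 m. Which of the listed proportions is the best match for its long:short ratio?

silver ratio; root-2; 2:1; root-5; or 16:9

silver ratio

Ratio = 70.74 / 30.02 ≈ 2.356.
Distances: silver ratio 2.414 (Δ 0.058); root-2 1.414 (Δ 0.942); 2:1 2.000 (Δ 0.356); root-5 2.236 (Δ 0.120); 16:9 1.778 (Δ 0.578).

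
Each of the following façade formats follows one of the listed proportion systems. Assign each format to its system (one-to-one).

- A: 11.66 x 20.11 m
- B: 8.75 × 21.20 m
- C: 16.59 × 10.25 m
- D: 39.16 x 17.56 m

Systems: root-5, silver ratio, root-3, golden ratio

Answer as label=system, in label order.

A = 20.11/11.66 ≈ 1.725 → root-3 (1.732)
B = 21.20/8.75 ≈ 2.423 → silver ratio (2.414)
C = 16.59/10.25 ≈ 1.619 → golden ratio (1.618)
D = 39.16/17.56 ≈ 2.230 → root-5 (2.236)

A=root-3, B=silver ratio, C=golden ratio, D=root-5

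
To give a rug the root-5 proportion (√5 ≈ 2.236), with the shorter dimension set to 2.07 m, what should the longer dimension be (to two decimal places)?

4.63 m

root-5 ≈ 2.23607.
Longer side = 2.07 × 2.23607 ≈ 4.6287 → 4.63 m.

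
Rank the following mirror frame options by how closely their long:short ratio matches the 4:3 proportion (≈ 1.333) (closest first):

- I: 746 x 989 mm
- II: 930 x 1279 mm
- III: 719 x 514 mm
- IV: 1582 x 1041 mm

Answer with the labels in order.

I, II, III, IV

Ratios: I = 989 / 746 ≈ 1.326; II = 1279 / 930 ≈ 1.375; III = 719 / 514 ≈ 1.399; IV = 1582 / 1041 ≈ 1.520.
|Δ from 1.333|: I 0.007; II 0.042; III 0.066; IV 0.187.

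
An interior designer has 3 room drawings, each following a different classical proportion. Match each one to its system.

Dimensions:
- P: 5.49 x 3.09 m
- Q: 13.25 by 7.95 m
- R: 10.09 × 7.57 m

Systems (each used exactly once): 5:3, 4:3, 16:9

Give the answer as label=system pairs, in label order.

Ratios: P ≈ 1.777; Q ≈ 1.667; R ≈ 1.333.
Targets: 5:3 ≈ 1.667; 4:3 ≈ 1.333; 16:9 ≈ 1.778.

P=16:9, Q=5:3, R=4:3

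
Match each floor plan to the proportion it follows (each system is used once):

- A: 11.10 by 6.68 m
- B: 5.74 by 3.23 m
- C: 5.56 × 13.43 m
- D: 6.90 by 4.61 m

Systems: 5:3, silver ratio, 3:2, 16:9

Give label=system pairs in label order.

A=5:3, B=16:9, C=silver ratio, D=3:2

A = 11.10/6.68 ≈ 1.662 → 5:3 (1.667)
B = 5.74/3.23 ≈ 1.777 → 16:9 (1.778)
C = 13.43/5.56 ≈ 2.415 → silver ratio (2.414)
D = 6.90/4.61 ≈ 1.497 → 3:2 (1.500)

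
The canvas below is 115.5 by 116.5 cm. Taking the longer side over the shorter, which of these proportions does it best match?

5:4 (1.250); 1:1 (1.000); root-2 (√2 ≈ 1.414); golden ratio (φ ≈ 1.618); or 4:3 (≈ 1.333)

1:1

116.5/115.5 ≈ 1.009. Nearest candidates are 1:1 (1.000, off by 0.009) and 5:4 (1.250, off by 0.241).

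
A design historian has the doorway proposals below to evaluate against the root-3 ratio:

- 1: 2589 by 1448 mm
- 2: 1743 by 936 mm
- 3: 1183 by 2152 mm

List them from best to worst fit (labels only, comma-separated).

1: 2589/1448 ≈ 1.788 → |1.788 − 1.732| = 0.056
2: 1743/936 ≈ 1.862 → |1.862 − 1.732| = 0.130
3: 2152/1183 ≈ 1.819 → |1.819 − 1.732| = 0.087

1, 3, 2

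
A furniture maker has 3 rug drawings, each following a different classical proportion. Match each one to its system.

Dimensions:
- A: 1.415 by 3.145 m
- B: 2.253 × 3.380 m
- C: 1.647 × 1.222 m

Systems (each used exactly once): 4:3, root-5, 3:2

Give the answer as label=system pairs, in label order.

A=root-5, B=3:2, C=4:3

A = 3.145/1.415 ≈ 2.223 → root-5 (2.236)
B = 3.380/2.253 ≈ 1.500 → 3:2 (1.500)
C = 1.647/1.222 ≈ 1.348 → 4:3 (1.333)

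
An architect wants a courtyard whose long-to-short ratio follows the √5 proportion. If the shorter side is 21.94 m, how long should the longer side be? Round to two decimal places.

49.06 m

root-5 ≈ 2.23607.
Longer side = 21.94 × 2.23607 ≈ 49.0594 → 49.06 m.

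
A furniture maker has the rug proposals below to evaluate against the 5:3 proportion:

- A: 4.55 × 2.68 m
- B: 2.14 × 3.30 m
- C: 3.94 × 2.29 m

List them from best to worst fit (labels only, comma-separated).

Ratios: A = 4.55 / 2.68 ≈ 1.698; B = 3.30 / 2.14 ≈ 1.542; C = 3.94 / 2.29 ≈ 1.721.
|Δ from 1.667|: A 0.031; B 0.125; C 0.054.

A, C, B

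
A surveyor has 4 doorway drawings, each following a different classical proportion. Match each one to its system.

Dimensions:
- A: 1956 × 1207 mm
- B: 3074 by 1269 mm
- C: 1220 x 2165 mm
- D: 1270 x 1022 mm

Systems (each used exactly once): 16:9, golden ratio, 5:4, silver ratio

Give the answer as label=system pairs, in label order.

A = 1956/1207 ≈ 1.621 → golden ratio (1.618)
B = 3074/1269 ≈ 2.422 → silver ratio (2.414)
C = 2165/1220 ≈ 1.775 → 16:9 (1.778)
D = 1270/1022 ≈ 1.243 → 5:4 (1.250)

A=golden ratio, B=silver ratio, C=16:9, D=5:4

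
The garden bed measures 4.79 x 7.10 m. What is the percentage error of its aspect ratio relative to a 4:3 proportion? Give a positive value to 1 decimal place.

11.2%

Ratio = 7.10 / 4.79 ≈ 1.4823.
Ideal 4:3 ≈ 1.3333. |1.4823 − 1.3333| / 1.3333 ≈ 11.18% → 11.2%.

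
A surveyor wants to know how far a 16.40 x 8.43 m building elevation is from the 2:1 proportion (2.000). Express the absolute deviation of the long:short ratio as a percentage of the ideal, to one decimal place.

Ratio = 16.40 / 8.43 ≈ 1.9454.
Ideal 2:1 = 2.0000. |1.9454 − 2.0000| / 2.0000 ≈ 2.73% → 2.7%.

2.7%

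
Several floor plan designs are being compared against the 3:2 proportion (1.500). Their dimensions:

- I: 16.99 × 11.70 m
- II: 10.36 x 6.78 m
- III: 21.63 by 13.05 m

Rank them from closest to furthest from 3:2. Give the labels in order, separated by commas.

II, I, III

I: 16.99/11.70 ≈ 1.452 → |1.452 − 1.500| = 0.048
II: 10.36/6.78 ≈ 1.528 → |1.528 − 1.500| = 0.028
III: 21.63/13.05 ≈ 1.657 → |1.657 − 1.500| = 0.157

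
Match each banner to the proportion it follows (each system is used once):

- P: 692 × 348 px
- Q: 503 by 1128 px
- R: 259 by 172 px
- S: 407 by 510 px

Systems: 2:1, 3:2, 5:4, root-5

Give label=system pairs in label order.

P = 692/348 ≈ 1.989 → 2:1 (2.000)
Q = 1128/503 ≈ 2.243 → root-5 (2.236)
R = 259/172 ≈ 1.506 → 3:2 (1.500)
S = 510/407 ≈ 1.253 → 5:4 (1.250)

P=2:1, Q=root-5, R=3:2, S=5:4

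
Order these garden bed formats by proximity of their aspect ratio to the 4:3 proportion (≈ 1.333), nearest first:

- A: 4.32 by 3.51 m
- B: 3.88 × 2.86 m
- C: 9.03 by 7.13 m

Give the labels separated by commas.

B, C, A

Ratios: A = 4.32 / 3.51 ≈ 1.231; B = 3.88 / 2.86 ≈ 1.357; C = 9.03 / 7.13 ≈ 1.266.
|Δ from 1.333|: A 0.102; B 0.024; C 0.067.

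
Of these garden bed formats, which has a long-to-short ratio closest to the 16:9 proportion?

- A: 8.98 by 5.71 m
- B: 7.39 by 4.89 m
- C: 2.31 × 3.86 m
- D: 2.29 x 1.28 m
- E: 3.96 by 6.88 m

D

Ratios (long/short): A ≈ 1.573; B ≈ 1.511; C ≈ 1.671; D ≈ 1.789; E ≈ 1.737.
16:9 ≈ 1.778; option D is nearest (Δ 0.011).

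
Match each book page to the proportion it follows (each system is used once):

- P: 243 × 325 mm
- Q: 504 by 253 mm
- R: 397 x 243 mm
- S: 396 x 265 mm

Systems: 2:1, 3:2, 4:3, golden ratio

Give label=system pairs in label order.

P=4:3, Q=2:1, R=golden ratio, S=3:2

P = 325/243 ≈ 1.337 → 4:3 (1.333)
Q = 504/253 ≈ 1.992 → 2:1 (2.000)
R = 397/243 ≈ 1.634 → golden ratio (1.618)
S = 396/265 ≈ 1.494 → 3:2 (1.500)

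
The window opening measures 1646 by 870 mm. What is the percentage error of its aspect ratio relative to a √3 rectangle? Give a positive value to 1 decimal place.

9.2%

Ratio = 1646 / 870 ≈ 1.8920.
Ideal root-3 ≈ 1.7321. |1.8920 − 1.7321| / 1.7321 ≈ 9.23% → 9.2%.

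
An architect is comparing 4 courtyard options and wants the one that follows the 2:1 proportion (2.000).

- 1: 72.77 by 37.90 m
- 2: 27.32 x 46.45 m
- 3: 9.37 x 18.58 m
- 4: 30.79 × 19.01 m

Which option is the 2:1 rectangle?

Target 2:1 ≈ 2.000.
1: 1.920 (Δ0.080)  2: 1.700 (Δ0.300)  3: 1.983 (Δ0.017)  4: 1.620 (Δ0.380)

3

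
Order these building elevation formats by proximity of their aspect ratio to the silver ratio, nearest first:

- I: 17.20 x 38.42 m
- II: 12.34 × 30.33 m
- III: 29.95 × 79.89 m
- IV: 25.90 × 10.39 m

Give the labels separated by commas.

II, IV, I, III

I: 38.42/17.20 ≈ 2.234 → |2.234 − 2.414| = 0.180
II: 30.33/12.34 ≈ 2.458 → |2.458 − 2.414| = 0.044
III: 79.89/29.95 ≈ 2.667 → |2.667 − 2.414| = 0.253
IV: 25.90/10.39 ≈ 2.493 → |2.493 − 2.414| = 0.079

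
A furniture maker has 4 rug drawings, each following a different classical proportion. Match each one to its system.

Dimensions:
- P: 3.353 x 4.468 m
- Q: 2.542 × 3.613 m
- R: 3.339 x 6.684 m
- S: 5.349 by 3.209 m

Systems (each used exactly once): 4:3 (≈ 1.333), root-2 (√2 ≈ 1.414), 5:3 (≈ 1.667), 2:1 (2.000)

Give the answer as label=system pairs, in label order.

P=4:3, Q=root-2, R=2:1, S=5:3

Ratios: P ≈ 1.333; Q ≈ 1.421; R ≈ 2.002; S ≈ 1.667.
Targets: 4:3 ≈ 1.333; root-2 ≈ 1.414; 5:3 ≈ 1.667; 2:1 ≈ 2.000.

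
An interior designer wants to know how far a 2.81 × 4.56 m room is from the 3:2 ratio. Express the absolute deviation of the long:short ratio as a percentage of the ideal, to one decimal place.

8.2%

Ratio = 4.56 / 2.81 ≈ 1.6228.
Ideal 3:2 = 1.5000. |1.6228 − 1.5000| / 1.5000 ≈ 8.19% → 8.2%.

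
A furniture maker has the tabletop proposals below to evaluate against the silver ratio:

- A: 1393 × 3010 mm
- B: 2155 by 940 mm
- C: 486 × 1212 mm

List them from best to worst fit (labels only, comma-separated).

Ratios: A = 3010 / 1393 ≈ 2.161; B = 2155 / 940 ≈ 2.293; C = 1212 / 486 ≈ 2.494.
|Δ from 2.414|: A 0.253; B 0.121; C 0.080.

C, B, A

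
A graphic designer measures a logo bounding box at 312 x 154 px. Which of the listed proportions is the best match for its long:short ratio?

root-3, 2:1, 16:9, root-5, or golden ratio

Ratio = 312 / 154 ≈ 2.026.
Distances: root-3 1.732 (Δ 0.294); 2:1 2.000 (Δ 0.026); 16:9 1.778 (Δ 0.248); root-5 2.236 (Δ 0.210); golden ratio 1.618 (Δ 0.408).

2:1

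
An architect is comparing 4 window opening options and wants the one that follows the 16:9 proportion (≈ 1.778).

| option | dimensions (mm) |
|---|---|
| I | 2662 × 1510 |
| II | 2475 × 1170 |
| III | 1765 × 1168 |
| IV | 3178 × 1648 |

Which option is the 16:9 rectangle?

I

Ratios (long/short): I ≈ 1.763; II ≈ 2.115; III ≈ 1.511; IV ≈ 1.928.
16:9 ≈ 1.778; option I is nearest (Δ 0.015).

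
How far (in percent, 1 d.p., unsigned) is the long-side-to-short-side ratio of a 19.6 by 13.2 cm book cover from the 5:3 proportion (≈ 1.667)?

10.9%

Ratio = 19.6 / 13.2 ≈ 1.4848.
Ideal 5:3 ≈ 1.6667. |1.4848 − 1.6667| / 1.6667 ≈ 10.91% → 10.9%.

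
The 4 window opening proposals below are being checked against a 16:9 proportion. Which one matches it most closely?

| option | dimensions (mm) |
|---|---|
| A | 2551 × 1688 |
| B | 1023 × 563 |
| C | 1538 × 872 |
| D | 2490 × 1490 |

C

Ratios (long/short): A ≈ 1.511; B ≈ 1.817; C ≈ 1.764; D ≈ 1.671.
16:9 ≈ 1.778; option C is nearest (Δ 0.014).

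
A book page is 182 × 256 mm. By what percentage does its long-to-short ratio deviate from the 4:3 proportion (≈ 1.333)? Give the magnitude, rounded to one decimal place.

5.5%

Ratio = 256 / 182 ≈ 1.4066.
Ideal 4:3 ≈ 1.3333. |1.4066 − 1.3333| / 1.3333 ≈ 5.50% → 5.5%.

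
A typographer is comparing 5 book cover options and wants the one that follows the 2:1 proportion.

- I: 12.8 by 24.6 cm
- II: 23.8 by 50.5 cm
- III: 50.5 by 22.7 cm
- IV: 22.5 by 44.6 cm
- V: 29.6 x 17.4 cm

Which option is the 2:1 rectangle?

IV

Target 2:1 ≈ 2.000.
I: 1.922 (Δ0.078)  II: 2.122 (Δ0.122)  III: 2.225 (Δ0.225)  IV: 1.982 (Δ0.018)  V: 1.701 (Δ0.299)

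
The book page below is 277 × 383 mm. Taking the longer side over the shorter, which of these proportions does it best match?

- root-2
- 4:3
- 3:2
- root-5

Ratio = 383 / 277 ≈ 1.383.
Distances: root-2 1.414 (Δ 0.031); 4:3 1.333 (Δ 0.050); 3:2 1.500 (Δ 0.117); root-5 2.236 (Δ 0.853).

root-2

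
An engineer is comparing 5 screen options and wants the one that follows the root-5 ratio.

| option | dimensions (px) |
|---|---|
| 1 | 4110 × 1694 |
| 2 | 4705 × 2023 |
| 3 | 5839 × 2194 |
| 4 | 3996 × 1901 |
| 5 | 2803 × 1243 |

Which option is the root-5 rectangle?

5

Target root-5 ≈ 2.236.
1: 2.426 (Δ0.190)  2: 2.326 (Δ0.090)  3: 2.661 (Δ0.425)  4: 2.102 (Δ0.134)  5: 2.255 (Δ0.019)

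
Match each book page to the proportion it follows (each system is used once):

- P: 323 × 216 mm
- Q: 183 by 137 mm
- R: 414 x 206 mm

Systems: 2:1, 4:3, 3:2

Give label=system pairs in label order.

P=3:2, Q=4:3, R=2:1

Ratios: P ≈ 1.495; Q ≈ 1.336; R ≈ 2.010.
Targets: 2:1 ≈ 2.000; 4:3 ≈ 1.333; 3:2 ≈ 1.500.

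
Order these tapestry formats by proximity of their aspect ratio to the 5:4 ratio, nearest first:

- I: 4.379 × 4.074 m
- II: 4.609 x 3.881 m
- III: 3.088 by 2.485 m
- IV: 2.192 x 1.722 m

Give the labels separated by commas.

III, IV, II, I

I: 4.379/4.074 ≈ 1.075 → |1.075 − 1.250| = 0.175
II: 4.609/3.881 ≈ 1.188 → |1.188 − 1.250| = 0.062
III: 3.088/2.485 ≈ 1.243 → |1.243 − 1.250| = 0.007
IV: 2.192/1.722 ≈ 1.273 → |1.273 − 1.250| = 0.023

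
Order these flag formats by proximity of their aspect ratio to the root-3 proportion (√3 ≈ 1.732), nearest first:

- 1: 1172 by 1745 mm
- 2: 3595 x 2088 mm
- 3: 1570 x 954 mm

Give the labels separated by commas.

2, 3, 1

1: 1745/1172 ≈ 1.489 → |1.489 − 1.732| = 0.243
2: 3595/2088 ≈ 1.722 → |1.722 − 1.732| = 0.010
3: 1570/954 ≈ 1.646 → |1.646 − 1.732| = 0.086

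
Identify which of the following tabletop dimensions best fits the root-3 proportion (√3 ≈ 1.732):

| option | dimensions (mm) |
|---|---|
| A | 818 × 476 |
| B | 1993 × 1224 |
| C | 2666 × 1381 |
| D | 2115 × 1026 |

A

Target root-3 ≈ 1.732.
A: 1.718 (Δ0.014)  B: 1.628 (Δ0.104)  C: 1.930 (Δ0.198)  D: 2.061 (Δ0.329)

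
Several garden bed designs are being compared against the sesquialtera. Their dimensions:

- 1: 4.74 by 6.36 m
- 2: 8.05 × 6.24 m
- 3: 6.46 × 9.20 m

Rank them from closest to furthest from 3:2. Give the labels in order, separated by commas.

Ratios: 1 = 6.36 / 4.74 ≈ 1.342; 2 = 8.05 / 6.24 ≈ 1.290; 3 = 9.20 / 6.46 ≈ 1.424.
|Δ from 1.500|: 1 0.158; 2 0.210; 3 0.076.

3, 1, 2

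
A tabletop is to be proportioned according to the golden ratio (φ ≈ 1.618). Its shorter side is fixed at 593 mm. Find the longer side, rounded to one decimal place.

959.5 mm

golden ratio ≈ 1.61803.
Longer side = 593 × 1.61803 ≈ 959.492 → 959.5 mm.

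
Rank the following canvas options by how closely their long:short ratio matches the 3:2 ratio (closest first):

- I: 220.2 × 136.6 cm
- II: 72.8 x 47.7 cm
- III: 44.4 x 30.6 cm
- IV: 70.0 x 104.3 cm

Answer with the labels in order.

Ratios: I = 220.2 / 136.6 ≈ 1.612; II = 72.8 / 47.7 ≈ 1.526; III = 44.4 / 30.6 ≈ 1.451; IV = 104.3 / 70.0 ≈ 1.490.
|Δ from 1.500|: I 0.112; II 0.026; III 0.049; IV 0.010.

IV, II, III, I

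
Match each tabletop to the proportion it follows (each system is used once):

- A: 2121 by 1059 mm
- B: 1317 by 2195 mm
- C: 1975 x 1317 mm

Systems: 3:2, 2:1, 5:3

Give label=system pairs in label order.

Ratios: A ≈ 2.003; B ≈ 1.667; C ≈ 1.500.
Targets: 3:2 ≈ 1.500; 2:1 ≈ 2.000; 5:3 ≈ 1.667.

A=2:1, B=5:3, C=3:2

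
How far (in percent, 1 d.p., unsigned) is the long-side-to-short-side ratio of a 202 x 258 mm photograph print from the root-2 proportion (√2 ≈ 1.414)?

9.7%

Ratio = 258 / 202 ≈ 1.2772.
Ideal root-2 ≈ 1.4142. |1.2772 − 1.4142| / 1.4142 ≈ 9.69% → 9.7%.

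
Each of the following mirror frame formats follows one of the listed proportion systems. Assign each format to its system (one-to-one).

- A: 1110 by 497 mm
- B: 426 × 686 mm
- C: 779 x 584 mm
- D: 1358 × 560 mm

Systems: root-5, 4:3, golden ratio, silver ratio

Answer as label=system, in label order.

A=root-5, B=golden ratio, C=4:3, D=silver ratio

A = 1110/497 ≈ 2.233 → root-5 (2.236)
B = 686/426 ≈ 1.610 → golden ratio (1.618)
C = 779/584 ≈ 1.334 → 4:3 (1.333)
D = 1358/560 ≈ 2.425 → silver ratio (2.414)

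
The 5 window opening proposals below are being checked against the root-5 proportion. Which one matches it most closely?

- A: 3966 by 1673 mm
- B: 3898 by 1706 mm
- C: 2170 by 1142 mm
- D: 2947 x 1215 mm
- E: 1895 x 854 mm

E

Target root-5 ≈ 2.236.
A: 2.371 (Δ0.135)  B: 2.285 (Δ0.049)  C: 1.900 (Δ0.336)  D: 2.426 (Δ0.190)  E: 2.219 (Δ0.017)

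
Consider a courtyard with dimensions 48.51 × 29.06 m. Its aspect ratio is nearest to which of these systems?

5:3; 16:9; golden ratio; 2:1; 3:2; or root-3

5:3

48.51/29.06 ≈ 1.669. Nearest candidates are 5:3 (1.667, off by 0.002) and golden ratio (1.618, off by 0.051).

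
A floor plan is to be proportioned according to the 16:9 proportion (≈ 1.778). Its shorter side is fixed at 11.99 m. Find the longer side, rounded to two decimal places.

16:9 ≈ 1.77778.
Longer side = 11.99 × 1.77778 ≈ 21.3156 → 21.32 m.

21.32 m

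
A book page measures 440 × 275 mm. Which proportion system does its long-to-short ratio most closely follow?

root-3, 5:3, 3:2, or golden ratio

Ratio = 440 / 275 ≈ 1.600.
Distances: root-3 1.732 (Δ 0.132); 5:3 1.667 (Δ 0.067); 3:2 1.500 (Δ 0.100); golden ratio 1.618 (Δ 0.018).

golden ratio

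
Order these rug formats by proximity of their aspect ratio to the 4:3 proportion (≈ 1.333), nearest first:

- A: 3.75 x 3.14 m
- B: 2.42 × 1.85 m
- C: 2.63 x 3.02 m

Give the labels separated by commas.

B, A, C

A: 3.75/3.14 ≈ 1.194 → |1.194 − 1.333| = 0.139
B: 2.42/1.85 ≈ 1.308 → |1.308 − 1.333| = 0.025
C: 3.02/2.63 ≈ 1.148 → |1.148 − 1.333| = 0.185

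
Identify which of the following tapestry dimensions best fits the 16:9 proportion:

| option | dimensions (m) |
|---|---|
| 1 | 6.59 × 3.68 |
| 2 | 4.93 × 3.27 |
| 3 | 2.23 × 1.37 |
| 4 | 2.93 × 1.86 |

1

Ratios (long/short): 1 ≈ 1.791; 2 ≈ 1.508; 3 ≈ 1.628; 4 ≈ 1.575.
16:9 ≈ 1.778; option 1 is nearest (Δ 0.013).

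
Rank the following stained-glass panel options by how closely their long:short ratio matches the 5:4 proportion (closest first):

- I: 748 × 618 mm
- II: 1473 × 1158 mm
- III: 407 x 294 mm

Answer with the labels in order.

Ratios: I = 748 / 618 ≈ 1.210; II = 1473 / 1158 ≈ 1.272; III = 407 / 294 ≈ 1.384.
|Δ from 1.250|: I 0.040; II 0.022; III 0.134.

II, I, III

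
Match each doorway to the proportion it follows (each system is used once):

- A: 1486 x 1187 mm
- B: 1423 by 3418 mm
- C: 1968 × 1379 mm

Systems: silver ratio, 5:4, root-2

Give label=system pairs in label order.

A=5:4, B=silver ratio, C=root-2

Ratios: A ≈ 1.252; B ≈ 2.402; C ≈ 1.427.
Targets: silver ratio ≈ 2.414; 5:4 ≈ 1.250; root-2 ≈ 1.414.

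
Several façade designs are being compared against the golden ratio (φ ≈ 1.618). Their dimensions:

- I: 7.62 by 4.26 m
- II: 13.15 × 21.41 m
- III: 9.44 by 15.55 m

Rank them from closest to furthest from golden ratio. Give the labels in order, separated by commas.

II, III, I

I: 7.62/4.26 ≈ 1.789 → |1.789 − 1.618| = 0.171
II: 21.41/13.15 ≈ 1.628 → |1.628 − 1.618| = 0.010
III: 15.55/9.44 ≈ 1.647 → |1.647 − 1.618| = 0.029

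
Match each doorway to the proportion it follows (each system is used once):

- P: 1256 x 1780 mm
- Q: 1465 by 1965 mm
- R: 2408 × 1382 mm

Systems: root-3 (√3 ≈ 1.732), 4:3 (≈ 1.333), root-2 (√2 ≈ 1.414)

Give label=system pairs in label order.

P = 1780/1256 ≈ 1.417 → root-2 (1.414)
Q = 1965/1465 ≈ 1.341 → 4:3 (1.333)
R = 2408/1382 ≈ 1.742 → root-3 (1.732)

P=root-2, Q=4:3, R=root-3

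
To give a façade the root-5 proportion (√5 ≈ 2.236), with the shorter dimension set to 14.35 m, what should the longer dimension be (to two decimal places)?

32.09 m

root-5 ≈ 2.23607.
Longer side = 14.35 × 2.23607 ≈ 32.0876 → 32.09 m.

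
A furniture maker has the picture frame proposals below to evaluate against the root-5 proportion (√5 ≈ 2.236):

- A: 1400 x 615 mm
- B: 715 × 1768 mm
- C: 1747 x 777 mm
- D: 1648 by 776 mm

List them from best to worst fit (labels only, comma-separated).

Ratios: A = 1400 / 615 ≈ 2.276; B = 1768 / 715 ≈ 2.473; C = 1747 / 777 ≈ 2.248; D = 1648 / 776 ≈ 2.124.
|Δ from 2.236|: A 0.040; B 0.237; C 0.012; D 0.112.

C, A, D, B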